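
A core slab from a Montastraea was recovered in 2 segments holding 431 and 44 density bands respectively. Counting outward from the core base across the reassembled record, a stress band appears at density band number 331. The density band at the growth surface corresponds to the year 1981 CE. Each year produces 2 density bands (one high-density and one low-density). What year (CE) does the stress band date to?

Total density bands = 431 + 44 = 475.
475 − 331 = 144 density bands lie beyond the stress band toward the growth surface.
With 2 density bands per year, 144 / 2 = 72 years.
The density band at the growth surface is 1981 CE, so the stress band dates to 1981 − 72 = 1909 CE.

1909 CE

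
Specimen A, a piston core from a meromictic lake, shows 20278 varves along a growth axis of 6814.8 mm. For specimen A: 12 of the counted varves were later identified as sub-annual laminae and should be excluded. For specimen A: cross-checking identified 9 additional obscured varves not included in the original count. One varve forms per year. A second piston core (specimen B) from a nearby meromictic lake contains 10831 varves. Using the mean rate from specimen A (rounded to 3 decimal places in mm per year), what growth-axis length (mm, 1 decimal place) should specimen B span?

Specimen A: after corrections the count is 20278 − 12 + 9 = 20275 varves.
A: Mean rate = 6814.8 mm / 20275 years ≈ 0.336 mm/yr.
B's length ≈ 0.336 × 10831 = 3639.2 mm.

3639.2 mm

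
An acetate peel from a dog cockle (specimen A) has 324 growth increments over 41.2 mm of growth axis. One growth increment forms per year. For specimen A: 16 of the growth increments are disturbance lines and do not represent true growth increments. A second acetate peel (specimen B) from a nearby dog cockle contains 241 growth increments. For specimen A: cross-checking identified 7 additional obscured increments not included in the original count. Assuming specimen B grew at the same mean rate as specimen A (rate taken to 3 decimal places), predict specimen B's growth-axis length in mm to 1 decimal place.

31.6 mm

Specimen A: true growth increment count = 324 − 16 + 7 = 315.
A: 41.2 mm over 315 years gives 41.2 / 315 ≈ 0.131 mm/year.
Length of B = 0.131 × 241 = 31.6 mm.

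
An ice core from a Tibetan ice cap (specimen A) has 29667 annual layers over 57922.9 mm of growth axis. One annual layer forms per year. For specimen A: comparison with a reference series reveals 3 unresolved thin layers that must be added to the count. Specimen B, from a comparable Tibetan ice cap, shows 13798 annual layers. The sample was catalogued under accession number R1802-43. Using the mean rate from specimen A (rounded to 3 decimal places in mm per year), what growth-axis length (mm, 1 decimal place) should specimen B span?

Specimen A: true annual layer count = 29667 + 3 = 29670.
A: Mean rate = 57922.9 mm / 29670 years ≈ 1.952 mm/year.
B's length ≈ 1.952 × 13798 = 26933.7 mm.

26933.7 mm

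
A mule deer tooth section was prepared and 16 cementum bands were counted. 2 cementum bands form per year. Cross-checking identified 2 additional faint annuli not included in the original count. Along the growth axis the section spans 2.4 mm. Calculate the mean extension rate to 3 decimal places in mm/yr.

Adjusted count: 16 + 2 = 18 cementum bands.
With 2 cementum bands per year, 18 / 2 = 9 years.
Mean rate = 2.4 mm / 9 years ≈ 0.267 mm/yr.

0.267 mm/yr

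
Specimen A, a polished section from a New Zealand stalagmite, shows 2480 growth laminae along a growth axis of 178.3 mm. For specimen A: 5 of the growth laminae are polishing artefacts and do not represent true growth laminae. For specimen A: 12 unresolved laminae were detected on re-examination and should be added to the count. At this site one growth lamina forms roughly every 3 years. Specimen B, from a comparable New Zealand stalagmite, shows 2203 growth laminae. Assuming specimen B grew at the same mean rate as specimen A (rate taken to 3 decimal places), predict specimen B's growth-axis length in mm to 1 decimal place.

158.6 mm

Specimen A: correcting the raw count gives 2480 − 5 + 12 = 2487 true growth laminae.
Specimen A: multiplying by 3 years per growth lamina: 2487 × 3 = 7461 years.
A: Mean rate = 178.3 mm / 7461 years ≈ 0.024 mm/year.
Specimen B: at 3 years per growth lamina, 2203 × 3 = 6609 years. For B, 0.024 mm/year × 6609 years = 158.6 mm.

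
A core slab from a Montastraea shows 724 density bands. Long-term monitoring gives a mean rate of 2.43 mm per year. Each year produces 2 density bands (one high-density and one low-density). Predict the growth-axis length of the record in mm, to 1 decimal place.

879.7 mm

With 2 density bands per year, 724 / 2 = 362 years.
Length ≈ 2.43 × 362 = 879.7 mm.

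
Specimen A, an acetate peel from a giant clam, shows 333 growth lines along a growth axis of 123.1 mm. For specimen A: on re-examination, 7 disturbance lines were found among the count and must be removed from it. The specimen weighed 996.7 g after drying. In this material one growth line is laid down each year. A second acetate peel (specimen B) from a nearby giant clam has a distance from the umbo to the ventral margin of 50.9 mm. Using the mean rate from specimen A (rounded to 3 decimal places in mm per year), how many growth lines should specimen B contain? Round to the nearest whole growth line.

Specimen A: true growth line count = 333 − 7 = 326.
A: Mean rate = 123.1 mm / 326 years ≈ 0.378 mm/year.
Specimen B: 50.9 mm / 0.378 mm per year = 134.66 years ≈ 135 growth lines.

135 growth lines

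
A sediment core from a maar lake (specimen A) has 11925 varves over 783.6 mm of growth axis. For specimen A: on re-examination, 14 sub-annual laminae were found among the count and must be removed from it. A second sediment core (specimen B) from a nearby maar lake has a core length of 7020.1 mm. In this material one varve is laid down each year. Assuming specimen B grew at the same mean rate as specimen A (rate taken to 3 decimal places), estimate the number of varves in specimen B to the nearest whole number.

106365 varves

Specimen A: correcting the raw count gives 11925 − 14 = 11911 true varves.
A: 783.6 mm over 11911 years gives 783.6 / 11911 ≈ 0.066 mm/yr.
B spans 7020.1 / 0.066 = 106365.15 years ≈ 106365 varves.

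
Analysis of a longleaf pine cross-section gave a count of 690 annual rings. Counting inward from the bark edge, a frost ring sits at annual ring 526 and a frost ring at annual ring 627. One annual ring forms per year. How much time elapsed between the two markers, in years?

Separation: 627 − 526 = 101 annual rings.
That is 101 years at one annual ring per year.

101 years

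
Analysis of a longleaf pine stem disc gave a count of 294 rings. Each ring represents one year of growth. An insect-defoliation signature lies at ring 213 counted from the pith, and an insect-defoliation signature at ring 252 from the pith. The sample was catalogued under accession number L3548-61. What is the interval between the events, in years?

39 yr

Separation: 252 − 213 = 39 rings.
At one ring per year, 39 years elapsed between them.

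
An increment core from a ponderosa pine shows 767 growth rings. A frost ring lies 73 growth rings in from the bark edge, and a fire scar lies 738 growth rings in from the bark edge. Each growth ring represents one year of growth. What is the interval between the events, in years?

665 years

738 − 73 = 665 growth rings lie between the two events.
One growth ring per year makes the interval 665 years.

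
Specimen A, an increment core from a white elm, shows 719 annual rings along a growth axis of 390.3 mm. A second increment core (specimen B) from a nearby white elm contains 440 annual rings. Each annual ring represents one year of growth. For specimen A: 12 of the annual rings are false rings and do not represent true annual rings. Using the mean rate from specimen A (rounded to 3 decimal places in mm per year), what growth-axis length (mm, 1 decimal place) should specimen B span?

Specimen A: true annual ring count = 719 − 12 = 707.
A: Extension rate ≈ 390.3 / 707 = 0.552 mm/yr.
Length of B = 0.552 × 440 = 242.9 mm.

242.9 mm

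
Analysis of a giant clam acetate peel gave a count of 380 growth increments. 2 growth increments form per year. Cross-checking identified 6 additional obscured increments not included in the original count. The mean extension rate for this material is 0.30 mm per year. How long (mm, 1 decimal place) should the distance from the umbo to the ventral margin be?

57.9 mm

True growth increment count = 380 + 6 = 386.
Dividing by 2 growth increments per year: 386 / 2 = 193 years.
Length ≈ 0.30 × 193 = 57.9 mm.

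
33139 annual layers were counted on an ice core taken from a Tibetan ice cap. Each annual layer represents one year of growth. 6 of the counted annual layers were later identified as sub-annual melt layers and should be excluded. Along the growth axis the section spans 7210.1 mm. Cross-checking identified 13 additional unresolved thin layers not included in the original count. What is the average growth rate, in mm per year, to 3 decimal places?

0.218 mm per year

Correcting the raw count gives 33139 − 6 + 13 = 33146 true annual layers.
Extension rate ≈ 7210.1 / 33146 = 0.218 mm per year.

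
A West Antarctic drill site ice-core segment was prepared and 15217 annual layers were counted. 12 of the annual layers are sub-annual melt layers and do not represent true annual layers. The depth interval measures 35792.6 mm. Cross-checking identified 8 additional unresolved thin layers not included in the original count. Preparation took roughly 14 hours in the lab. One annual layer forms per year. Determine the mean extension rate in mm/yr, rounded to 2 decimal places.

2.35 mm/yr

Correcting the raw count gives 15217 − 12 + 8 = 15213 true annual layers.
Extension rate ≈ 35792.6 / 15213 = 2.35 mm/yr.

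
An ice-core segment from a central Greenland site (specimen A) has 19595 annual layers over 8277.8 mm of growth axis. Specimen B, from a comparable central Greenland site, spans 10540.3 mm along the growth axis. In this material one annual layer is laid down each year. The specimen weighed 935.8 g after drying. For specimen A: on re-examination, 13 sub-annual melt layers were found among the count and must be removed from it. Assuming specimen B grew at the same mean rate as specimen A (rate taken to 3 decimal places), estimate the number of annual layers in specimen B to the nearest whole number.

24918 annual layers

Specimen A: after corrections the count is 19595 − 13 = 19582 annual layers.
A: Mean rate = 8277.8 mm / 19582 years ≈ 0.423 mm/year.
B spans 10540.3 / 0.423 = 24917.97 years ≈ 24918 annual layers.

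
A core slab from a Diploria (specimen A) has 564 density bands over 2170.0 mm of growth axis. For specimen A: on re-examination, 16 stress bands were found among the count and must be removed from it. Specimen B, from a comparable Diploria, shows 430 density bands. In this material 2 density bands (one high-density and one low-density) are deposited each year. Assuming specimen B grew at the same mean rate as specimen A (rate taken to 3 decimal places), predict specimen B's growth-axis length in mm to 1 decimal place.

Specimen A: adjusted count: 564 − 16 = 548 density bands.
Specimen A: with 2 density bands per year, 548 / 2 = 274 years.
A: Extension rate ≈ 2170.0 / 274 = 7.920 mm/year.
Specimen B: with 2 density bands per year, 430 / 2 = 215 years. For B, 7.920 mm/year × 215 years = 1702.8 mm.

1702.8 mm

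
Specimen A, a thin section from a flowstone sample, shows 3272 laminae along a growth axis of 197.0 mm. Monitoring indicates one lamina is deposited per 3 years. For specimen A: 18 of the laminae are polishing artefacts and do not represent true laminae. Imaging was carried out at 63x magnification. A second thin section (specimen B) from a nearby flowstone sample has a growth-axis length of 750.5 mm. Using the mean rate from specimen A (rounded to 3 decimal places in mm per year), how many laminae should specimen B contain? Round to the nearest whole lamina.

12508 laminae

Specimen A: correcting the raw count gives 3272 − 18 = 3254 true laminae.
Specimen A: at 3 years per lamina, 3254 × 3 = 9762 years.
A: Mean rate = 197.0 mm / 9762 years ≈ 0.020 mm/yr.
For B, 750.5 / 0.020 = 37525.00 years; at 3 years per lamina that is 37525.00 / 3 ≈ 12508 laminae.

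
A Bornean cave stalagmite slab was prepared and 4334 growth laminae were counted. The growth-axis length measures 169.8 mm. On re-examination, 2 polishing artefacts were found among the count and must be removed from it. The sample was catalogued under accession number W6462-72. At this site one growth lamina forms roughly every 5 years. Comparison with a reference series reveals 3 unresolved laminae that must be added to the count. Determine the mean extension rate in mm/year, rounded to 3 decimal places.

0.008 mm/year

True growth lamina count = 4334 − 2 + 3 = 4335.
4335 growth laminae at 5 years each span 4335 × 5 = 21675 years.
Extension rate ≈ 169.8 / 21675 = 0.008 mm/year.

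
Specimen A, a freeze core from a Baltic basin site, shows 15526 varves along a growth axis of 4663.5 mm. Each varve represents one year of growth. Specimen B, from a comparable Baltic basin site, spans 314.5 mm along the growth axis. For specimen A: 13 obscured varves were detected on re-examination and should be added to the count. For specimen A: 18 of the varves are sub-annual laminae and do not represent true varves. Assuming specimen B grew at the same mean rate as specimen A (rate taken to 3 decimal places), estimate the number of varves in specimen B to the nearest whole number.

1048 varves

Specimen A: adjusted count: 15526 − 18 + 13 = 15521 varves.
A: 4663.5 mm over 15521 years gives 4663.5 / 15521 ≈ 0.300 mm per year.
B spans 314.5 / 0.300 = 1048.33 years ≈ 1048 varves.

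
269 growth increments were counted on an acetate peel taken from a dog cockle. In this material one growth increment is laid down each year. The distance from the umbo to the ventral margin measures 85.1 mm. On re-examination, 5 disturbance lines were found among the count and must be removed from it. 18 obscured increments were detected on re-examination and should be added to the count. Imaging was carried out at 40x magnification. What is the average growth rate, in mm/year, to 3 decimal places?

After corrections the count is 269 − 5 + 18 = 282 growth increments.
Extension rate ≈ 85.1 / 282 = 0.302 mm/year.

0.302 mm/year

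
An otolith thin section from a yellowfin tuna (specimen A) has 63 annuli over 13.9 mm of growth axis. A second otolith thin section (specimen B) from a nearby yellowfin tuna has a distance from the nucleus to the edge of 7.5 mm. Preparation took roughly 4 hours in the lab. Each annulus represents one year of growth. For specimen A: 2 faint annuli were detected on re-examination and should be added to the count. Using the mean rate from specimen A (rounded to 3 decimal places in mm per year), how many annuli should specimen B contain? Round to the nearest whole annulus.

35 annuli

Specimen A: adjusted count: 63 + 2 = 65 annuli.
A: Extension rate ≈ 13.9 / 65 = 0.214 mm/yr.
B spans 7.5 / 0.214 = 35.05 years ≈ 35 annuli.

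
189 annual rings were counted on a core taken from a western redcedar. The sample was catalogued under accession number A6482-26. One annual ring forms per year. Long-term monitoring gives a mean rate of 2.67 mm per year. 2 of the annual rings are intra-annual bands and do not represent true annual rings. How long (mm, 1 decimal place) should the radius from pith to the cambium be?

Correcting the raw count gives 189 − 2 = 187 true annual rings.
Length ≈ 2.67 × 187 = 499.3 mm.

499.3 mm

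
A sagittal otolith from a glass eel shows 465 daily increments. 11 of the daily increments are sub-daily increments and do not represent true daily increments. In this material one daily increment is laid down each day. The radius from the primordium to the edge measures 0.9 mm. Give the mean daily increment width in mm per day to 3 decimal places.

Adjusted count: 465 − 11 = 454 daily increments.
Extension rate ≈ 0.9 / 454 = 0.002 mm per day.

0.002 mm per day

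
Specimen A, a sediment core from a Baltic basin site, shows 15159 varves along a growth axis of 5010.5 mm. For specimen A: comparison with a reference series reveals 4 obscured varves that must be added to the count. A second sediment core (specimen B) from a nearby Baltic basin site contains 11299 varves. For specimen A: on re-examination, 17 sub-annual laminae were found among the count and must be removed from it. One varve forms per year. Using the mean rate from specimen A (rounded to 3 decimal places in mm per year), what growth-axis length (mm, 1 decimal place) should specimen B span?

3740.0 mm

Specimen A: correcting the raw count gives 15159 − 17 + 4 = 15146 true varves.
A: Extension rate ≈ 5010.5 / 15146 = 0.331 mm/year.
B's length ≈ 0.331 × 11299 = 3740.0 mm.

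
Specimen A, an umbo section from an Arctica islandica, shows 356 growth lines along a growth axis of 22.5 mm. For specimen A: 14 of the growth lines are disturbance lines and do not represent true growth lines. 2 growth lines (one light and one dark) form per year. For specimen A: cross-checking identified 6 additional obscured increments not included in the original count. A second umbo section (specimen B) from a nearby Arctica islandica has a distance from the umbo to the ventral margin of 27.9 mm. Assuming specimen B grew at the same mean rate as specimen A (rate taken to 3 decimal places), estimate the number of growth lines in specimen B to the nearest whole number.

433 growth lines

Specimen A: true growth line count = 356 − 14 + 6 = 348.
Specimen A: with 2 growth lines per year, 348 / 2 = 174 years.
A: 22.5 mm over 174 years gives 22.5 / 174 ≈ 0.129 mm per year.
Specimen B: 27.9 mm / 0.129 mm per year = 216.28 years; at 2 growth lines per year that is 216.28 × 2 ≈ 433 growth lines.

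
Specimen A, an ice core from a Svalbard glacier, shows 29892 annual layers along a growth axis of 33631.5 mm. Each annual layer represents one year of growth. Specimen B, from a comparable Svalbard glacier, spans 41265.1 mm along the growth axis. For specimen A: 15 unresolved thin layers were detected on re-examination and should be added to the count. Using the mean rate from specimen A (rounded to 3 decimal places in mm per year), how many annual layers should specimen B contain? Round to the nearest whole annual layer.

36680 annual layers

Specimen A: correcting the raw count gives 29892 + 15 = 29907 true annual layers.
A: Mean rate = 33631.5 mm / 29907 years ≈ 1.125 mm per year.
B spans 41265.1 / 1.125 = 36680.09 years ≈ 36680 annual layers.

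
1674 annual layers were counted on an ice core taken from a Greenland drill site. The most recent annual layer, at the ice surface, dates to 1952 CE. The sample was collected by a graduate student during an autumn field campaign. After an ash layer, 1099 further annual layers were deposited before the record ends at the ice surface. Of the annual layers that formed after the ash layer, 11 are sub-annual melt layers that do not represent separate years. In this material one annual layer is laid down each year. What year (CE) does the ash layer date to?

864 CE

1099 annual layers formed after the ash layer.
Excluding 11 false annual layers: 1099 − 11 = 1088.
Counting back 1088 years from 1952 CE places the ash layer in 1952 − 1088 = 864 CE.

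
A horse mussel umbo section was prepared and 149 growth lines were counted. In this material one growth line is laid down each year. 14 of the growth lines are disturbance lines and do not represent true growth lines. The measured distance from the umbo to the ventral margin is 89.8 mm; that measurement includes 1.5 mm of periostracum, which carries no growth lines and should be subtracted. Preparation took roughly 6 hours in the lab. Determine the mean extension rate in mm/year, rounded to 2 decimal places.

True growth line count = 149 − 14 = 135.
The growth record spans 89.8 − 1.5 = 88.3 mm.
Extension rate ≈ 88.3 / 135 = 0.65 mm/year.

0.65 mm/year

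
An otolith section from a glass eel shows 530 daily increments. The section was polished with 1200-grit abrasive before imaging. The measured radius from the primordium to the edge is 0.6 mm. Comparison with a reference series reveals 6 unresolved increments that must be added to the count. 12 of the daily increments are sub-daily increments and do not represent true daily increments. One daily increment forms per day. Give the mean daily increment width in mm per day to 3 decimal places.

After corrections the count is 530 − 12 + 6 = 524 daily increments.
0.6 mm over 524 days gives 0.6 / 524 ≈ 0.001 mm per day.

0.001 mm per day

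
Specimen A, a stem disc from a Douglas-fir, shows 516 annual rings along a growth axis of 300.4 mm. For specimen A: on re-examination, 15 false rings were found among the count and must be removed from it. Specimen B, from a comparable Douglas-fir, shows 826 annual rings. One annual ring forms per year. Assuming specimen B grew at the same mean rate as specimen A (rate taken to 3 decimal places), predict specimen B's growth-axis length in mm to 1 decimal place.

Specimen A: true annual ring count = 516 − 15 = 501.
A: Extension rate ≈ 300.4 / 501 = 0.600 mm/yr.
For B, 0.600 mm/year × 826 years = 495.6 mm.

495.6 mm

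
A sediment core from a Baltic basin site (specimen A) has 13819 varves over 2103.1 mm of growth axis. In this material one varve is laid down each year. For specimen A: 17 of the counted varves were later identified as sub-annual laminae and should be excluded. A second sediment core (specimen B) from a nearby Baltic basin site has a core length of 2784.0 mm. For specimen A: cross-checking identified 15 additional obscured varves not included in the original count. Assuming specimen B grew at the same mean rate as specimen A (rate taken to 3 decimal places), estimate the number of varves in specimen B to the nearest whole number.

18316 varves

Specimen A: after corrections the count is 13819 − 17 + 15 = 13817 varves.
A: Extension rate ≈ 2103.1 / 13817 = 0.152 mm/year.
Specimen B: 2784.0 mm / 0.152 mm per year = 18315.79 years ≈ 18316 varves.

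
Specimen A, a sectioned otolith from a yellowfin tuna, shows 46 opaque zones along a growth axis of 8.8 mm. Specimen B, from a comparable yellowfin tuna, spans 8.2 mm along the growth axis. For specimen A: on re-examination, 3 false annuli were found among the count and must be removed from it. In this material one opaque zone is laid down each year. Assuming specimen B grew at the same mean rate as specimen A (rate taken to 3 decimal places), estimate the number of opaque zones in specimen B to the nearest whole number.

40 opaque zones

Specimen A: after corrections the count is 46 − 3 = 43 opaque zones.
A: Extension rate ≈ 8.8 / 43 = 0.205 mm per year.
Specimen B: 8.2 mm / 0.205 mm per year = 40.00 years ≈ 40 opaque zones.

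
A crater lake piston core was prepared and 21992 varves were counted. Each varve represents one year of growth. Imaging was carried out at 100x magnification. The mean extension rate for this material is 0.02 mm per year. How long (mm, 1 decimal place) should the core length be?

439.8 mm

The record spans 21992 years at 0.02 mm per year.
Predicted length = 0.02 mm/year × 21992 years = 439.8 mm.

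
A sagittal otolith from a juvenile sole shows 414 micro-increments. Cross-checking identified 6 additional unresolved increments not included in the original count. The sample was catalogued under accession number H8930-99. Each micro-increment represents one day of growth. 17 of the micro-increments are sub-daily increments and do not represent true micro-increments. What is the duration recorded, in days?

403 d

Adjusted count: 414 − 17 + 6 = 403 micro-increments.
One micro-increment per day makes the duration 403 days.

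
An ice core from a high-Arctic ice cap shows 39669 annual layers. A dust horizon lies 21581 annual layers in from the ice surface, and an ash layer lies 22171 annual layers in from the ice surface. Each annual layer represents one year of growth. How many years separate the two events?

590 years

Separation: 22171 − 21581 = 590 annual layers.
That is 590 years at one annual layer per year.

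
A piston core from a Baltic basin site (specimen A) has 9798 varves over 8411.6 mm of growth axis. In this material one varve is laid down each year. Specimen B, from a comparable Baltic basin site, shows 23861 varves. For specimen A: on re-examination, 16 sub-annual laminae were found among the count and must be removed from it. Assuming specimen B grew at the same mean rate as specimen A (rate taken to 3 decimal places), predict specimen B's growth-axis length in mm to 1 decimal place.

20520.5 mm

Specimen A: adjusted count: 9798 − 16 = 9782 varves.
A: Extension rate ≈ 8411.6 / 9782 = 0.860 mm/year.
Length of B = 0.860 × 23861 = 20520.5 mm.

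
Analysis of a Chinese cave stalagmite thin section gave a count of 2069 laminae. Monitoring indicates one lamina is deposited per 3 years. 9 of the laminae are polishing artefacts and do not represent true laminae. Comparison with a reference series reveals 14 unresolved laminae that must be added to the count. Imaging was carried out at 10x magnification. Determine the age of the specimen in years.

True lamina count = 2069 − 9 + 14 = 2074.
At 3 years per lamina, 2074 × 3 = 6222 years.

6222 years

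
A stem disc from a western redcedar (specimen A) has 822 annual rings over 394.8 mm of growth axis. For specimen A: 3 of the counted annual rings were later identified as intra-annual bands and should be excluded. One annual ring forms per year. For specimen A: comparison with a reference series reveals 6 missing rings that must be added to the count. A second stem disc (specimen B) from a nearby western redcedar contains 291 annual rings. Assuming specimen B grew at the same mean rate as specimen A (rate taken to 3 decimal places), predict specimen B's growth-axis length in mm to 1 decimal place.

Specimen A: adjusted count: 822 − 3 + 6 = 825 annual rings.
A: 394.8 mm over 825 years gives 394.8 / 825 ≈ 0.479 mm/year.
Length of B = 0.479 × 291 = 139.4 mm.

139.4 mm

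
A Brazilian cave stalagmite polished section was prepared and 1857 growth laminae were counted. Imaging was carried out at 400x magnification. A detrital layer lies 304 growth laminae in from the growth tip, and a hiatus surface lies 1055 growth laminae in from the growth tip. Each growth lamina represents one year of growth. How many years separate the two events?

1055 − 304 = 751 growth laminae lie between the two events.
One growth lamina per year makes the interval 751 years.

751 years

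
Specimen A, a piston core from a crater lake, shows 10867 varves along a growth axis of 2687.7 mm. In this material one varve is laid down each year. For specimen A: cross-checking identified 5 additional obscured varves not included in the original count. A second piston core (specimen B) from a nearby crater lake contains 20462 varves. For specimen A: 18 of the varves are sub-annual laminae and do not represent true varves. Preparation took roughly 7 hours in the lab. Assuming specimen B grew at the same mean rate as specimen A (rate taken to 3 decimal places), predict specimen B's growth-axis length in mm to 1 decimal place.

Specimen A: true varve count = 10867 − 18 + 5 = 10854.
A: 2687.7 mm over 10854 years gives 2687.7 / 10854 ≈ 0.248 mm/yr.
For B, 0.248 mm/year × 20462 years = 5074.6 mm.

5074.6 mm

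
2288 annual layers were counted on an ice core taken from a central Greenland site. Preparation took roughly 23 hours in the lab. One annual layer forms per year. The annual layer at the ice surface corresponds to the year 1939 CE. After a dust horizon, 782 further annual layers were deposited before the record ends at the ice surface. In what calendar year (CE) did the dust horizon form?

782 annual layers post-date the dust horizon.
Counting back 782 years from 1939 CE places the dust horizon in 1939 − 782 = 1157 CE.

1157 CE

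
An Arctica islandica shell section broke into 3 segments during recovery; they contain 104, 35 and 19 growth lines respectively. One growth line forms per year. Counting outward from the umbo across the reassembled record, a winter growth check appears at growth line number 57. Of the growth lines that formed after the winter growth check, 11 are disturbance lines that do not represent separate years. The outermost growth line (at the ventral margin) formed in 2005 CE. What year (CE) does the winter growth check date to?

1915 CE

Total growth lines = 104 + 35 + 19 = 158.
158 − 57 = 101 growth lines lie beyond the winter growth check toward the ventral margin.
Excluding 11 false growth lines: 101 − 11 = 90.
The growth line at the ventral margin is 2005 CE, so the winter growth check dates to 2005 − 90 = 1915 CE.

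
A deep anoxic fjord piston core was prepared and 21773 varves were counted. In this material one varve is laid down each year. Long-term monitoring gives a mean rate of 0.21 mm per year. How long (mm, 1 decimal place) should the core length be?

4572.3 mm

21773 years of growth are recorded.
21773 years at 0.21 mm/year gives 0.21 × 21773 = 4572.3 mm.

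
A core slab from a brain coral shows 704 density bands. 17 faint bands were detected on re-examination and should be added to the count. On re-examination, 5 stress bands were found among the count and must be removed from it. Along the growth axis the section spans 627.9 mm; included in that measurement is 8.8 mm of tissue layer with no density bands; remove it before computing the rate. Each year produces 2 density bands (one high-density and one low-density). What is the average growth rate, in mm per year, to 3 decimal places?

1.729 mm per year

After corrections the count is 704 − 5 + 17 = 716 density bands.
With 2 density bands per year, 716 / 2 = 358 years.
Removing the 8.8 mm offcut leaves 627.9 − 8.8 = 619.1 mm.
619.1 mm over 358 years gives 619.1 / 358 ≈ 1.729 mm per year.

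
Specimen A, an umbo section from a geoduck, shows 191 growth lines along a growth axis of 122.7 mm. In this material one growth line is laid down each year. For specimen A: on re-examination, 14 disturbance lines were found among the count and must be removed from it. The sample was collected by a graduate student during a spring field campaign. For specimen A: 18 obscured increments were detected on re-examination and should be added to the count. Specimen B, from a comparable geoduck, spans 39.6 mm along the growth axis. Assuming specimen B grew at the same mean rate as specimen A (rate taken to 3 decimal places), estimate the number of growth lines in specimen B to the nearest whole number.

Specimen A: true growth line count = 191 − 14 + 18 = 195.
A: Extension rate ≈ 122.7 / 195 = 0.629 mm per year.
For B, 39.6 / 0.629 = 62.96 years ≈ 63 growth lines.

63 growth lines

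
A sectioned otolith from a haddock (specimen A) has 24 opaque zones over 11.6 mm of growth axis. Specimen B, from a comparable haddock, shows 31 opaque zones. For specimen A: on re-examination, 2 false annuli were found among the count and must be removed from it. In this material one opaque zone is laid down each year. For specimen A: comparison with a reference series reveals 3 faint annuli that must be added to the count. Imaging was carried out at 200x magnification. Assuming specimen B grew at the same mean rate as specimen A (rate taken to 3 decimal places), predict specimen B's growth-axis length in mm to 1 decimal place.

Specimen A: true opaque zone count = 24 − 2 + 3 = 25.
A: 11.6 mm over 25 years gives 11.6 / 25 ≈ 0.464 mm/year.
Length of B = 0.464 × 31 = 14.4 mm.

14.4 mm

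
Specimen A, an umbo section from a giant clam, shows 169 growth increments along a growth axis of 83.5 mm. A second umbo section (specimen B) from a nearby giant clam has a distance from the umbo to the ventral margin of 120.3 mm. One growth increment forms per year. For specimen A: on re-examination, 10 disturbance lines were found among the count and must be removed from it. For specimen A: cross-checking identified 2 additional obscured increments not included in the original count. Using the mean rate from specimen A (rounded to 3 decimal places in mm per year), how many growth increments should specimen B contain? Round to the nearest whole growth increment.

232 growth increments

Specimen A: true growth increment count = 169 − 10 + 2 = 161.
A: Extension rate ≈ 83.5 / 161 = 0.519 mm per year.
For B, 120.3 / 0.519 = 231.79 years ≈ 232 growth increments.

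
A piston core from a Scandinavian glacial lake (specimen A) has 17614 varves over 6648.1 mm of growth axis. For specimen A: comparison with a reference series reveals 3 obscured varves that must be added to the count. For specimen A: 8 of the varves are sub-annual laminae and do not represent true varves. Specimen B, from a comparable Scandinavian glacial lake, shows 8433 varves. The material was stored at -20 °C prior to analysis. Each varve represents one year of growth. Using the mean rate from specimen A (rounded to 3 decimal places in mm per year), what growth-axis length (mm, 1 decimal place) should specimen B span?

Specimen A: true varve count = 17614 − 8 + 3 = 17609.
A: Mean rate = 6648.1 mm / 17609 years ≈ 0.378 mm/year.
B's length ≈ 0.378 × 8433 = 3187.7 mm.

3187.7 mm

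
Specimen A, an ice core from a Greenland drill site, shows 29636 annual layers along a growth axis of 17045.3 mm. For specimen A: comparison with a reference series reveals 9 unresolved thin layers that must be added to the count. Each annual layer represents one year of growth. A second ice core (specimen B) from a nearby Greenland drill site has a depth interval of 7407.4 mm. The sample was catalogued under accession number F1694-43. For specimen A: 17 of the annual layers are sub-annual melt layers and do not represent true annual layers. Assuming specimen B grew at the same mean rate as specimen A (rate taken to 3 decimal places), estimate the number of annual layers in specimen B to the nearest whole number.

Specimen A: true annual layer count = 29636 − 17 + 9 = 29628.
A: 17045.3 mm over 29628 years gives 17045.3 / 29628 ≈ 0.575 mm/year.
For B, 7407.4 / 0.575 = 12882.43 years ≈ 12882 annual layers.

12882 annual layers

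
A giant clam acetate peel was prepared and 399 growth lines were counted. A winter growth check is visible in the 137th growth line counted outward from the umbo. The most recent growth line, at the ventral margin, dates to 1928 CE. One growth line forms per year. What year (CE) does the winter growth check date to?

399 − 137 = 262 growth lines lie beyond the winter growth check toward the ventral margin.
The growth line at the ventral margin is 1928 CE, so the winter growth check dates to 1928 − 262 = 1666 CE.

1666 CE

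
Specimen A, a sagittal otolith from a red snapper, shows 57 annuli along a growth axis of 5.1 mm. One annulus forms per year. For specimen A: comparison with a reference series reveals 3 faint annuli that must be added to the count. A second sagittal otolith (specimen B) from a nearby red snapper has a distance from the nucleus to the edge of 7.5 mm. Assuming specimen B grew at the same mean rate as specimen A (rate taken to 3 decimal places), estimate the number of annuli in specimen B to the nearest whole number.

Specimen A: correcting the raw count gives 57 + 3 = 60 true annuli.
A: Extension rate ≈ 5.1 / 60 = 0.085 mm/yr.
B spans 7.5 / 0.085 = 88.24 years ≈ 88 annuli.

88 annuli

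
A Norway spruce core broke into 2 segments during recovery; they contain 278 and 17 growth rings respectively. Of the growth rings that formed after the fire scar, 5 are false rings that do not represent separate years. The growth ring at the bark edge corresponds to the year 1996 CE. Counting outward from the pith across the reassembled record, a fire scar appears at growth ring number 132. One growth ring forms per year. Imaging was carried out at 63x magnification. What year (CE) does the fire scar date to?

Total growth rings = 278 + 17 = 295.
The fire scar sits at growth ring 132 from the pith, so 295 − 132 = 163 growth rings formed after it.
Removing the 5 false growth rings leaves 163 − 5 = 158 true growth rings beyond the fire scar.
1996 − 158 = 1838 CE.

1838 CE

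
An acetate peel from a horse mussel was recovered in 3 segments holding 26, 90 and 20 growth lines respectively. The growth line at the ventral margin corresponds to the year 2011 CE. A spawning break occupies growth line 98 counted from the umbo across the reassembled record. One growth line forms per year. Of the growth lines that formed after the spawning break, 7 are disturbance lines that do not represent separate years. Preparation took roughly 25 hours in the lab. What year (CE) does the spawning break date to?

1980 CE

Total growth lines = 26 + 90 + 20 = 136.
136 − 98 = 38 growth lines lie beyond the spawning break toward the ventral margin.
38 − 7 false = 31 true growth lines after the spawning break.
2011 − 31 = 1980 CE.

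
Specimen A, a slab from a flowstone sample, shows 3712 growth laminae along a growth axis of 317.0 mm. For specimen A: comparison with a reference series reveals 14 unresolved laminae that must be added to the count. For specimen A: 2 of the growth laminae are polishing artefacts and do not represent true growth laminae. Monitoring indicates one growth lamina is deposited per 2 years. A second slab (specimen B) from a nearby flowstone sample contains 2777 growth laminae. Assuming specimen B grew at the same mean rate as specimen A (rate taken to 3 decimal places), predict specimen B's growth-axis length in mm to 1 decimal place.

Specimen A: adjusted count: 3712 − 2 + 14 = 3724 growth laminae.
Specimen A: multiplying by 2 years per growth lamina: 3724 × 2 = 7448 years.
A: Extension rate ≈ 317.0 / 7448 = 0.043 mm per year.
Specimen B: 2777 growth laminae at 2 years each span 2777 × 2 = 5554 years. B's length ≈ 0.043 × 5554 = 238.8 mm.

238.8 mm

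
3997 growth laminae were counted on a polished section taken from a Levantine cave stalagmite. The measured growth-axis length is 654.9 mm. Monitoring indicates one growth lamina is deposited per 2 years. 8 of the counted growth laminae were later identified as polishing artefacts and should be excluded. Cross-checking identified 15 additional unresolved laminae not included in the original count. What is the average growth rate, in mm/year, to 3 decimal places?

0.082 mm/year

Correcting the raw count gives 3997 − 8 + 15 = 4004 true growth laminae.
4004 growth laminae at 2 years each span 4004 × 2 = 8008 years.
Mean rate = 654.9 mm / 8008 years ≈ 0.082 mm/year.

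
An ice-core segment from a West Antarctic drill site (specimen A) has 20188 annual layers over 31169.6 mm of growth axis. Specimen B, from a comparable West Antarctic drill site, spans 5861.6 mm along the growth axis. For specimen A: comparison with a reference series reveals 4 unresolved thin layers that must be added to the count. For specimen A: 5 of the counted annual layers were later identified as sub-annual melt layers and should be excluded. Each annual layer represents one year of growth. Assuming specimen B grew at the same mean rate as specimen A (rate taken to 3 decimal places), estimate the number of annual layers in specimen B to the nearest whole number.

Specimen A: correcting the raw count gives 20188 − 5 + 4 = 20187 true annual layers.
A: 31169.6 mm over 20187 years gives 31169.6 / 20187 ≈ 1.544 mm per year.
For B, 5861.6 / 1.544 = 3796.37 years ≈ 3796 annual layers.

3796 annual layers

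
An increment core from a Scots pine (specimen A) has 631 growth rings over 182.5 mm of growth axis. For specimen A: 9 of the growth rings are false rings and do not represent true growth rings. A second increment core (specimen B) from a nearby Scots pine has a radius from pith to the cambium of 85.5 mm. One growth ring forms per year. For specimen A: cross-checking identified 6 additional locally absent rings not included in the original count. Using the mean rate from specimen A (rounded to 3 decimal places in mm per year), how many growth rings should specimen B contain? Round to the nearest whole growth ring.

294 growth rings

Specimen A: correcting the raw count gives 631 − 9 + 6 = 628 true growth rings.
A: 182.5 mm over 628 years gives 182.5 / 628 ≈ 0.291 mm/yr.
Specimen B: 85.5 mm / 0.291 mm per year = 293.81 years ≈ 294 growth rings.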